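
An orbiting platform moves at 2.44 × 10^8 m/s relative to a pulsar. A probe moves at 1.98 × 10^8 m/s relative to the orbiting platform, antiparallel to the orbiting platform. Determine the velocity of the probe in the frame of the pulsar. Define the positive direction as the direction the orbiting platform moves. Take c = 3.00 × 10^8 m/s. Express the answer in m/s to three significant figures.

In units of c (dividing by 3.00 × 10^8 m/s): v = 0.813, u' = -0.660.
u = (u' + v)/(1 + u'v/c²):
u = (-0.660 + 0.813) / (1 + (-0.660)·0.813) = 0.1533/0.4632 = 0.3310
Converting back: u = 0.3310 × 3.00 × 10^8 m/s.

+9.93 × 10^7 m/s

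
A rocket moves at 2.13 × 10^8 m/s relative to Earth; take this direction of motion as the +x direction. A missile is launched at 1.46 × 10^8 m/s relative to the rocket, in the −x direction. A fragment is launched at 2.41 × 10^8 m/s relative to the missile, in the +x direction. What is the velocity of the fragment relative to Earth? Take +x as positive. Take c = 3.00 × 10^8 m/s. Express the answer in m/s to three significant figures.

+2.69 × 10^8 m/s

Apply u = (u' + v)/(1 + u'v/c²) successively, working outward toward Earth.
(Dividing each given speed by c = 3.00 × 10^8 m/s to work in units of c.)
Start: velocity of the rocket relative to Earth = 0.7100c.
Compose with the missile (u' = -0.487 in the rocket frame): u_1 = (-0.487 + 0.710) / (1 + (-0.487)·0.710) = 0.2233/0.6545 = 0.3412.
Compose with the fragment (u' = 0.803 in the missile frame): u_2 = (0.803 + 0.341) / (1 + 0.803·0.341) = 1.1446/1.2741 = 0.8983.
So u = 0.8983 × 3.00 × 10^8 m/s.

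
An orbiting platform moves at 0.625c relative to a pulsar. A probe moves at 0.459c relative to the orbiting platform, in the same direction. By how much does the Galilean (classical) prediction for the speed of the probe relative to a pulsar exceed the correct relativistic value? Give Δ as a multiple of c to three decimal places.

Δ = 0.242c

Galilean: u_cl = 0.459 + 0.625 = 1.0840.
Relativistic: u_rel = (0.459 + 0.625) / (1 + 0.459·0.625) = 1.0840/1.2869 = 0.8424.
Δ = 1.0840 − 0.8424 = 0.2416.
(The classical prediction exceeds c; the relativistic result does not.)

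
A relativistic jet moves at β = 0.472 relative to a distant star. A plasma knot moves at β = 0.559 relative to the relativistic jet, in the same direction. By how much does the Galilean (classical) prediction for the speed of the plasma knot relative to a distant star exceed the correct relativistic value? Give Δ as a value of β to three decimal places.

Galilean: u_cl = 0.559 + 0.472 = 1.0310.
Relativistic: u_rel = (0.559 + 0.472) / (1 + 0.559·0.472) = 1.0310/1.2638 = 0.8158.
Δ = 1.0310 − 0.8158 = 0.2152.
(The classical prediction exceeds c; the relativistic result does not.)

Δ = 0.215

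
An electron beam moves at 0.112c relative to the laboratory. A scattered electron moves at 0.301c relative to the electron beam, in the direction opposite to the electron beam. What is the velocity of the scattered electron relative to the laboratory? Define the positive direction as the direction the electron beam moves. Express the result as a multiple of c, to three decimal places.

-0.196c

With v = 0.112 and u' = -0.301 (in units of c),
u = (u' + v)/(1 + u'v/c²):
u = (-0.301 + 0.112) / (1 + (-0.301)·0.112) = -0.1890/0.9663 = -0.1956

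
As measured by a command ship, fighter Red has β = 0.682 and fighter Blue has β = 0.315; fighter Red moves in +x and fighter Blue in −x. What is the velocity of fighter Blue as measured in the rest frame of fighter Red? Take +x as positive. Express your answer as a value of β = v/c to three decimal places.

β_A = 0.682, β_B = -0.315.
Transform to A's frame with the inverse velocity-addition law: u' = (u − v)/(1 − uv/c²), taking u = β_B and v = β_A.
u' = (-0.315 − 0.682) / (1 − (0.682)(-0.315)) = -0.9970/1.2148 = -0.8207.

β = -0.821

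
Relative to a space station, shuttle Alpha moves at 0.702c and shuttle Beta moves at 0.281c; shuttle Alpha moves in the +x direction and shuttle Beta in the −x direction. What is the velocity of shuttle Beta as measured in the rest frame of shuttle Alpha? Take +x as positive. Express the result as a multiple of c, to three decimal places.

β_A = 0.702, β_B = -0.281.
Transform to A's frame with the inverse velocity-addition law: u' = (u − v)/(1 − uv/c²), taking u = β_B and v = β_A.
u' = (-0.281 − 0.702) / (1 − (0.702)(-0.281)) = -0.9830/1.1973 = -0.8210.

-0.821c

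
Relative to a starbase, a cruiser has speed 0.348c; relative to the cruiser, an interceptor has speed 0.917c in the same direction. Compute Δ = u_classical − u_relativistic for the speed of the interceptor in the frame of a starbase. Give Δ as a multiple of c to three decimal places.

Galilean: u_cl = 0.917 + 0.348 = 1.2650.
Relativistic: u_rel = (0.917 + 0.348) / (1 + 0.917·0.348) = 1.2650/1.3191 = 0.9590.
Δ = 1.2650 − 0.9590 = 0.3060.
(The classical prediction exceeds c; the relativistic result does not.)

Δ = 0.306c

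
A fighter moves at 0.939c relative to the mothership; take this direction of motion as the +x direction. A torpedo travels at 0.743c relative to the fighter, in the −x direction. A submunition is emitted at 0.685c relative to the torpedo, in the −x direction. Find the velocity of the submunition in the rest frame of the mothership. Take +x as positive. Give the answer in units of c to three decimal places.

Apply u = (u' + v)/(1 + u'v/c²) successively, working outward toward the mothership.
Start: velocity of the fighter relative to the mothership = 0.9390c.
Compose with the torpedo (u' = -0.743 in the fighter frame): u_1 = (-0.743 + 0.939) / (1 + (-0.743)·0.939) = 0.1960/0.3023 = 0.6483.
Compose with the submunition (u' = -0.685 in the torpedo frame): u_2 = (-0.685 + 0.648) / (1 + (-0.685)·0.648) = -0.0367/0.5559 = -0.0660.

-0.066c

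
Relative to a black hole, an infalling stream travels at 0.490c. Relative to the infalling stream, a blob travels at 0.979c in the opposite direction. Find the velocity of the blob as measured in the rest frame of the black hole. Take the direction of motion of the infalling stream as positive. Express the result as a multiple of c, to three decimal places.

With v = 0.490 and u' = -0.979 (in units of c),
u = (u' + v)/(1 + u'v/c²):
u = (-0.979 + 0.490) / (1 + (-0.979)·0.490) = -0.4890/0.5203 = -0.9399

-0.940c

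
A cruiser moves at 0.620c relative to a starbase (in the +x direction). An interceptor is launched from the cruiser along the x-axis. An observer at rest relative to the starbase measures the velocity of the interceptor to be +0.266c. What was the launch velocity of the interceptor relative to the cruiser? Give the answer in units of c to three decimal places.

-0.424c

Invert the composition law: u' = (u − v)/(1 − uv/c²).
u' = (0.266 − 0.620) / (1 − (0.266)(0.620)) = -0.3540/0.8351 = -0.4239.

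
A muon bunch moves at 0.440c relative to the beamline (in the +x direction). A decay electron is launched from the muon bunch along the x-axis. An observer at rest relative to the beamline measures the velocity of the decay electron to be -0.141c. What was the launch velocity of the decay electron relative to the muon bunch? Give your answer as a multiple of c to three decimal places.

Invert the composition law: u' = (u − v)/(1 − uv/c²).
u' = (-0.141 − 0.440) / (1 − (-0.141)(0.440)) = -0.5810/1.0620 = -0.5471.

-0.547c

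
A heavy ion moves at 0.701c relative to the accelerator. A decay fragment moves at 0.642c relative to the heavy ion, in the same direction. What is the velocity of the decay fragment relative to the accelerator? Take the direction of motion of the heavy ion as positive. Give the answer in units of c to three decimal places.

With v = 0.701 and u' = 0.642 (in units of c),
u = (u' + v)/(1 + u'v/c²):
u = (0.642 + 0.701) / (1 + 0.642·0.701) = 1.3430/1.4500 = 0.9262

0.926c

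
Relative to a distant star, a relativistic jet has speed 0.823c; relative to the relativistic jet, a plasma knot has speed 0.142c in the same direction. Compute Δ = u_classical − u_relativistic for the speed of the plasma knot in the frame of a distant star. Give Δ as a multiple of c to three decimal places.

Galilean: u_cl = 0.142 + 0.823 = 0.9650.
Relativistic: u_rel = (0.142 + 0.823) / (1 + 0.142·0.823) = 0.9650/1.1169 = 0.8640.
Δ = 0.9650 − 0.8640 = 0.1010.

Δ = 0.101c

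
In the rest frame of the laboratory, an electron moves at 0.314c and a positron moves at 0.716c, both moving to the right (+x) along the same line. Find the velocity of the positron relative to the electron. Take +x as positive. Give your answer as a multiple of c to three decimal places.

+0.519c

β_A = 0.314, β_B = 0.716.
Transform to A's frame with the inverse velocity-addition law: u' = (u − v)/(1 − uv/c²), taking u = β_B and v = β_A.
u' = (0.716 − 0.314) / (1 − (0.314)(0.716)) = 0.4020/0.7752 = 0.5186.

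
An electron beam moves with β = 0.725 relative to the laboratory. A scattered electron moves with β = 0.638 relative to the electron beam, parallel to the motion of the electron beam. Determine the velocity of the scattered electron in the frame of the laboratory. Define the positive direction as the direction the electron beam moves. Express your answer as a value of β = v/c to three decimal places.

With v = 0.725 and u' = 0.638 (in units of c),
u = (u' + v)/(1 + u'v/c²):
u = (0.638 + 0.725) / (1 + 0.638·0.725) = 1.3630/1.4626 = 0.9319

β = 0.932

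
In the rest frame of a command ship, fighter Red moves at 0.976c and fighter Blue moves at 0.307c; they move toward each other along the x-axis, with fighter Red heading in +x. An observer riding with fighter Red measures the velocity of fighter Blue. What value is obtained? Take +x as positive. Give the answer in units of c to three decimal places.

-0.987c

β_A = 0.976, β_B = -0.307.
Transform to A's frame with the inverse velocity-addition law: u' = (u − v)/(1 − uv/c²), taking u = β_B and v = β_A.
u' = (-0.307 − 0.976) / (1 − (0.976)(-0.307)) = -1.2830/1.2996 = -0.9872.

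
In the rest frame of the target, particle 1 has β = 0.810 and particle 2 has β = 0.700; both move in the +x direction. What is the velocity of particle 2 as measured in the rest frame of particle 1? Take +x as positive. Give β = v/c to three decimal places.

β_A = 0.810, β_B = 0.700.
Transform to A's frame with the inverse velocity-addition law: u' = (u − v)/(1 − uv/c²), taking u = β_B and v = β_A.
u' = (0.700 − 0.810) / (1 − (0.810)(0.700)) = -0.1100/0.4330 = -0.2540.

β = -0.254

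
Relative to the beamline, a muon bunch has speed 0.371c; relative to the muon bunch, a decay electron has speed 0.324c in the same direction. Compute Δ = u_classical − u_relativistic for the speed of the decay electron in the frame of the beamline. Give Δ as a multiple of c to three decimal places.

Δ = 0.075c

Galilean: u_cl = 0.324 + 0.371 = 0.6950.
Relativistic: u_rel = (0.324 + 0.371) / (1 + 0.324·0.371) = 0.6950/1.1202 = 0.6204.
Δ = 0.6950 − 0.6204 = 0.0746.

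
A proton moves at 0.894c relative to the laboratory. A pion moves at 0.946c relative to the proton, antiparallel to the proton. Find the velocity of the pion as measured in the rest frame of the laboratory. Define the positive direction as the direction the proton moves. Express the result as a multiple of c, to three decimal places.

With v = 0.894 and u' = -0.946 (in units of c),
u = (u' + v)/(1 + u'v/c²):
u = (-0.946 + 0.894) / (1 + (-0.946)·0.894) = -0.0520/0.1543 = -0.3371

-0.337c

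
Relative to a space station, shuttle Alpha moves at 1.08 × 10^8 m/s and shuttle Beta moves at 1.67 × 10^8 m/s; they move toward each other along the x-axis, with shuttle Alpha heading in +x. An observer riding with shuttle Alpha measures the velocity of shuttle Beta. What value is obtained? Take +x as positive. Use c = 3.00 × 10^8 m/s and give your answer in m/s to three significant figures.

β_A = 0.360, β_B = -0.557 (dividing each by c = 3.00 × 10^8 m/s).
Transform to A's frame with the inverse velocity-addition law: u' = (u − v)/(1 − uv/c²), taking u = β_B and v = β_A.
u' = (-0.557 − 0.360) / (1 − (0.360)(-0.557)) = -0.9167/1.2004 = -0.7636.
u' = -0.7636 × 3.00 × 10^8 m/s.

-2.29 × 10^8 m/s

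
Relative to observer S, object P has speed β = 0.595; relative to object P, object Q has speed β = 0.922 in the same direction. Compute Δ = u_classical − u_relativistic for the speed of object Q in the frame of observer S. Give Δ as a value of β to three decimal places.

Galilean: u_cl = 0.922 + 0.595 = 1.5170.
Relativistic: u_rel = (0.922 + 0.595) / (1 + 0.922·0.595) = 1.5170/1.5486 = 0.9796.
Δ = 1.5170 − 0.9796 = 0.5374.
(The classical prediction exceeds c; the relativistic result does not.)

Δ = 0.537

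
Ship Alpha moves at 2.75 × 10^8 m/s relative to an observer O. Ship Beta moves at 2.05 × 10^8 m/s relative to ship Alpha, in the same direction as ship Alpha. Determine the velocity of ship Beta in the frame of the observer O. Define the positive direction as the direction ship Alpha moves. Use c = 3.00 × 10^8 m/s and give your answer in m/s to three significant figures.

In units of c (dividing by 3.00 × 10^8 m/s): v = 0.917, u' = 0.683.
u = (u' + v)/(1 + u'v/c²):
u = (0.683 + 0.917) / (1 + 0.683·0.917) = 1.6000/1.6264 = 0.9838
(Galilean addition would give +1.600c, exceeding c.)
Converting back: u = 0.9838 × 3.00 × 10^8 m/s.

2.95 × 10^8 m/s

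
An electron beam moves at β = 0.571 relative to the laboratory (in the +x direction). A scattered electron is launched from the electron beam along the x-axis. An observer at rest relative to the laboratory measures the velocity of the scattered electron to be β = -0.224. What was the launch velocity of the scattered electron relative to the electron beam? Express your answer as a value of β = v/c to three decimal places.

Invert the composition law: u' = (u − v)/(1 − uv/c²).
u' = (-0.224 − 0.571) / (1 − (-0.224)(0.571)) = -0.7950/1.1279 = -0.7048.

β = -0.705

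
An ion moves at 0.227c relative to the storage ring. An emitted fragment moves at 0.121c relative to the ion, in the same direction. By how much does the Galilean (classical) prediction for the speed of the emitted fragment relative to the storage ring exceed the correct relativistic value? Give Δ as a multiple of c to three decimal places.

Galilean: u_cl = 0.121 + 0.227 = 0.3480.
Relativistic: u_rel = (0.121 + 0.227) / (1 + 0.121·0.227) = 0.3480/1.0275 = 0.3387.
Δ = 0.3480 − 0.3387 = 0.0093.

Δ = 0.009c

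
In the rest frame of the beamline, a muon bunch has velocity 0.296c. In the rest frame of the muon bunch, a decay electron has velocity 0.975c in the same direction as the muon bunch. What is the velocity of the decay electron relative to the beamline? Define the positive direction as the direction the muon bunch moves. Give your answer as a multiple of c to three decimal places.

With v = 0.296 and u' = 0.975 (in units of c),
u = (u' + v)/(1 + u'v/c²):
u = (0.975 + 0.296) / (1 + 0.975·0.296) = 1.2710/1.2886 = 0.9863
(Galilean addition would give +1.271c, exceeding c.)

0.986c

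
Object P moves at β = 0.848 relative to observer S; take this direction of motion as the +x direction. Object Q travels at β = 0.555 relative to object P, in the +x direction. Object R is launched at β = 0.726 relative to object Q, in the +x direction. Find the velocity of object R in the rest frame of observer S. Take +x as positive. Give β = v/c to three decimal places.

Apply u = (u' + v)/(1 + u'v/c²) successively, working outward toward observer S.
Start: velocity of object P relative to observer S = 0.8480c.
Compose with object Q (u' = 0.555 in object P frame): u_1 = (0.555 + 0.848) / (1 + 0.555·0.848) = 1.4030/1.4706 = 0.9540.
Compose with object R (u' = 0.726 in object Q frame): u_2 = (0.726 + 0.954) / (1 + 0.726·0.954) = 1.6800/1.6926 = 0.9926.

β = 0.993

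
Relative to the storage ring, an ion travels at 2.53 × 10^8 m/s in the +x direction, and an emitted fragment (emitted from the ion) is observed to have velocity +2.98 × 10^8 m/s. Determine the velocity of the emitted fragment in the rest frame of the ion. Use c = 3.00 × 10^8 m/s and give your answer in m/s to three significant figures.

v = 0.843c, u = 0.993c.
Invert the composition law: u' = (u − v)/(1 − uv/c²).
u' = (0.993 − 0.843) / (1 − (0.993)(0.843)) = 0.1500/0.1623 = 0.9243.
u' = 0.9243 × 3.00 × 10^8 m/s.

+2.77 × 10^8 m/s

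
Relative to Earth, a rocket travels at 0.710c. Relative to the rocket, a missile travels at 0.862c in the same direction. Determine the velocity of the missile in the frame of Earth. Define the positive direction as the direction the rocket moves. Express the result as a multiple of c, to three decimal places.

With v = 0.710 and u' = 0.862 (in units of c),
u = (u' + v)/(1 + u'v/c²):
u = (0.862 + 0.710) / (1 + 0.862·0.710) = 1.5720/1.6120 = 0.9752

0.975c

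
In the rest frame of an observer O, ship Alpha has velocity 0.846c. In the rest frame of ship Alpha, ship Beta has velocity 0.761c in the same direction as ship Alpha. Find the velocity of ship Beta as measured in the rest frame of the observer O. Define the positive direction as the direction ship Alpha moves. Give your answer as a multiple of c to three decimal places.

With v = 0.846 and u' = 0.761 (in units of c),
u = (u' + v)/(1 + u'v/c²):
u = (0.761 + 0.846) / (1 + 0.761·0.846) = 1.6070/1.6438 = 0.9776

0.978c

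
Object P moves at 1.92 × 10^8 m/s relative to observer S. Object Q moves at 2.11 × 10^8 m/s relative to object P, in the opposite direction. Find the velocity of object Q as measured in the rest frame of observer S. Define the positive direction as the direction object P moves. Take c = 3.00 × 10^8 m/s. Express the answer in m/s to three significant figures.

In units of c (dividing by 3.00 × 10^8 m/s): v = 0.640, u' = -0.703.
u = (u' + v)/(1 + u'v/c²):
u = (-0.703 + 0.640) / (1 + (-0.703)·0.640) = -0.0633/0.5499 = -0.1152
Converting back: u = -0.1152 × 3.00 × 10^8 m/s.

-3.46 × 10^7 m/s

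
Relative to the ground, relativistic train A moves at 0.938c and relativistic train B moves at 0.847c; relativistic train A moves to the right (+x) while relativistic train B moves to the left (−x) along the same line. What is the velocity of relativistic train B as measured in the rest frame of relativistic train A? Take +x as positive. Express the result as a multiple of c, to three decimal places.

-0.995c

β_A = 0.938, β_B = -0.847.
Transform to A's frame with the inverse velocity-addition law: u' = (u − v)/(1 − uv/c²), taking u = β_B and v = β_A.
u' = (-0.847 − 0.938) / (1 − (0.938)(-0.847)) = -1.7850/1.7945 = -0.9947.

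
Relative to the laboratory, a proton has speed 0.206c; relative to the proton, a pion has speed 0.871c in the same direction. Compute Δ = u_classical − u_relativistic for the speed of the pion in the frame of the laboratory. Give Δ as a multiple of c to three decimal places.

Δ = 0.164c

Galilean: u_cl = 0.871 + 0.206 = 1.0770.
Relativistic: u_rel = (0.871 + 0.206) / (1 + 0.871·0.206) = 1.0770/1.1794 = 0.9132.
Δ = 1.0770 − 0.9132 = 0.1638.
(The classical prediction exceeds c; the relativistic result does not.)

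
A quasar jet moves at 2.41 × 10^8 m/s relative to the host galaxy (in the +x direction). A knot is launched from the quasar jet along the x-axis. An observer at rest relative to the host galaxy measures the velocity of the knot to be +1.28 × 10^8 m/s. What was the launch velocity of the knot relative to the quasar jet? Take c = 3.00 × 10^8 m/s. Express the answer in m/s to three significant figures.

v = 0.803c, u = 0.427c.
Invert the composition law: u' = (u − v)/(1 − uv/c²).
u' = (0.427 − 0.803) / (1 − (0.427)(0.803)) = -0.3767/0.6572 = -0.5731.
u' = -0.5731 × 3.00 × 10^8 m/s.

-1.72 × 10^8 m/s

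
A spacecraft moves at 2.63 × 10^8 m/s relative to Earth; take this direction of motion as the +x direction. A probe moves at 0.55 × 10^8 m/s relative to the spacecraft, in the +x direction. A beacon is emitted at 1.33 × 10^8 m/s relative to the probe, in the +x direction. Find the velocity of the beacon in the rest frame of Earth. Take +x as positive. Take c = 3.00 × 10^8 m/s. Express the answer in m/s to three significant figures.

2.90 × 10^8 m/s

Apply u = (u' + v)/(1 + u'v/c²) successively, working outward toward Earth.
(Dividing each given speed by c = 3.00 × 10^8 m/s to work in units of c.)
Start: velocity of the spacecraft relative to Earth = 0.8767c.
Compose with the probe (u' = 0.183 in the spacecraft frame): u_1 = (0.183 + 0.877) / (1 + 0.183·0.877) = 1.0600/1.1607 = 0.9132.
Compose with the beacon (u' = 0.443 in the probe frame): u_2 = (0.443 + 0.913) / (1 + 0.443·0.913) = 1.3566/1.4049 = 0.9656.
So u = 0.9656 × 3.00 × 10^8 m/s.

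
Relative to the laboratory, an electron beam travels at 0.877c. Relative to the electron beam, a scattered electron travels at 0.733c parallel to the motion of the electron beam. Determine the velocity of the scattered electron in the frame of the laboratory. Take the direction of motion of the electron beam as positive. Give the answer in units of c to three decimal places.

0.980c

With v = 0.877 and u' = 0.733 (in units of c),
u = (u' + v)/(1 + u'v/c²):
u = (0.733 + 0.877) / (1 + 0.733·0.877) = 1.6100/1.6428 = 0.9800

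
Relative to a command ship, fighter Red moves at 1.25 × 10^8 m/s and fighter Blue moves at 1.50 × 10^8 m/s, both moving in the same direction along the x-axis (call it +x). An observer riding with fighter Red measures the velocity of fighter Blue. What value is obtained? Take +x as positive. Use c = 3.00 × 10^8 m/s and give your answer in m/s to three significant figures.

β_A = 0.417, β_B = 0.500 (dividing each by c = 3.00 × 10^8 m/s).
Transform to A's frame with the inverse velocity-addition law: u' = (u − v)/(1 − uv/c²), taking u = β_B and v = β_A.
u' = (0.500 − 0.417) / (1 − (0.417)(0.500)) = 0.0833/0.7917 = 0.1053.
u' = 0.1053 × 3.00 × 10^8 m/s.

+3.16 × 10^7 m/s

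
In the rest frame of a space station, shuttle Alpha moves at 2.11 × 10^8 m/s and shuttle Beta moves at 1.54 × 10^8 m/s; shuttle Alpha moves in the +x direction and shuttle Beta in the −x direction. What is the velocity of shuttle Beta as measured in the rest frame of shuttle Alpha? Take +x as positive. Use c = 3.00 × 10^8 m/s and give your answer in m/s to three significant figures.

β_A = 0.703, β_B = -0.513 (dividing each by c = 3.00 × 10^8 m/s).
Transform to A's frame with the inverse velocity-addition law: u' = (u − v)/(1 − uv/c²), taking u = β_B and v = β_A.
u' = (-0.513 − 0.703) / (1 − (0.703)(-0.513)) = -1.2167/1.3610 = -0.8939.
u' = -0.8939 × 3.00 × 10^8 m/s.

-2.68 × 10^8 m/s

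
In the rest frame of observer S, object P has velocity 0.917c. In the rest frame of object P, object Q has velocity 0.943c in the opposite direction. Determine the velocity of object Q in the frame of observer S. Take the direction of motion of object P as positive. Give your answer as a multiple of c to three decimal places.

With v = 0.917 and u' = -0.943 (in units of c),
u = (u' + v)/(1 + u'v/c²):
u = (-0.943 + 0.917) / (1 + (-0.943)·0.917) = -0.0260/0.1353 = -0.1922
(Galilean addition would give -0.026c.)

-0.192c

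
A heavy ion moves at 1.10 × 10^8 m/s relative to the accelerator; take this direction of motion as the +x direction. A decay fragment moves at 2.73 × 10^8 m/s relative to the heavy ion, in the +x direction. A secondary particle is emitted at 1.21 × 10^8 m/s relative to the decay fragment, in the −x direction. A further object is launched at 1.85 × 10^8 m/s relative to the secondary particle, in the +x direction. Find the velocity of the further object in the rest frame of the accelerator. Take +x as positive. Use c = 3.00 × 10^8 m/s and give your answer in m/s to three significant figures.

+2.93 × 10^8 m/s

Apply u = (u' + v)/(1 + u'v/c²) successively, working outward toward the accelerator.
(Dividing each given speed by c = 3.00 × 10^8 m/s to work in units of c.)
Start: velocity of the heavy ion relative to the accelerator = 0.3667c.
Compose with the decay fragment (u' = 0.910 in the heavy ion frame): u_1 = (0.910 + 0.367) / (1 + 0.910·0.367) = 1.2767/1.3337 = 0.9573.
Compose with the secondary particle (u' = -0.403 in the decay fragment frame): u_2 = (-0.403 + 0.957) / (1 + (-0.403)·0.957) = 0.5539/0.6139 = 0.9023.
Compose with the further object (u' = 0.617 in the secondary particle frame): u_3 = (0.617 + 0.902) / (1 + 0.617·0.902) = 1.5190/1.5564 = 0.9759.
So u = 0.9759 × 3.00 × 10^8 m/s.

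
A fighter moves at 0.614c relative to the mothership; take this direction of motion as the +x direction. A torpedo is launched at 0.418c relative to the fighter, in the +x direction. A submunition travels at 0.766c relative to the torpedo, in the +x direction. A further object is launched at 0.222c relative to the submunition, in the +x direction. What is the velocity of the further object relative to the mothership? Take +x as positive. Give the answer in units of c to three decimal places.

Apply u = (u' + v)/(1 + u'v/c²) successively, working outward toward the mothership.
Start: velocity of the fighter relative to the mothership = 0.6140c.
Compose with the torpedo (u' = 0.418 in the fighter frame): u_1 = (0.418 + 0.614) / (1 + 0.418·0.614) = 1.0320/1.2567 = 0.8212.
Compose with the submunition (u' = 0.766 in the torpedo frame): u_2 = (0.766 + 0.821) / (1 + 0.766·0.821) = 1.5872/1.6291 = 0.9743.
Compose with the further object (u' = 0.222 in the submunition frame): u_3 = (0.222 + 0.974) / (1 + 0.222·0.974) = 1.1963/1.2163 = 0.9836.

0.984c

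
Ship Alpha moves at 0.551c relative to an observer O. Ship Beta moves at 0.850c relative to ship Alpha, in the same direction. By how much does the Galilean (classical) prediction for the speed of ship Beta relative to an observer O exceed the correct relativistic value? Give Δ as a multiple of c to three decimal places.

Δ = 0.447c

Galilean: u_cl = 0.850 + 0.551 = 1.4010.
Relativistic: u_rel = (0.850 + 0.551) / (1 + 0.850·0.551) = 1.4010/1.4684 = 0.9541.
Δ = 1.4010 − 0.9541 = 0.4469.
(The classical prediction exceeds c; the relativistic result does not.)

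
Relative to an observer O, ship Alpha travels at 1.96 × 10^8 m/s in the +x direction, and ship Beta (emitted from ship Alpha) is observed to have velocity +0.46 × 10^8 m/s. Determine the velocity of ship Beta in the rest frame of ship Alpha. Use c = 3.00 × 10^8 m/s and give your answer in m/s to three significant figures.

-1.67 × 10^8 m/s

v = 0.653c, u = 0.153c.
Invert the composition law: u' = (u − v)/(1 − uv/c²).
u' = (0.153 − 0.653) / (1 − (0.153)(0.653)) = -0.5000/0.8998 = -0.5557.
u' = -0.5557 × 3.00 × 10^8 m/s.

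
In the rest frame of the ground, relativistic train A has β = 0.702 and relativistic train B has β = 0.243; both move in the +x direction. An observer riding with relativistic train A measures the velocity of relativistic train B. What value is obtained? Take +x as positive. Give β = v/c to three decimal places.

β_A = 0.702, β_B = 0.243.
Transform to A's frame with the inverse velocity-addition law: u' = (u − v)/(1 − uv/c²), taking u = β_B and v = β_A.
u' = (0.243 − 0.702) / (1 − (0.702)(0.243)) = -0.4590/0.8294 = -0.5534.

β = -0.553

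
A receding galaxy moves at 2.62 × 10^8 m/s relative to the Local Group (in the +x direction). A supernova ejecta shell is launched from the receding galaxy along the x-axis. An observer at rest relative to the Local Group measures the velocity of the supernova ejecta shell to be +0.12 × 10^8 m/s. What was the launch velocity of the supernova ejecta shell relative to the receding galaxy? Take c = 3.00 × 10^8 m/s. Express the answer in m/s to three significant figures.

-2.59 × 10^8 m/s

v = 0.873c, u = 0.040c.
Invert the composition law: u' = (u − v)/(1 − uv/c²).
u' = (0.040 − 0.873) / (1 − (0.040)(0.873)) = -0.8333/0.9651 = -0.8635.
u' = -0.8635 × 3.00 × 10^8 m/s.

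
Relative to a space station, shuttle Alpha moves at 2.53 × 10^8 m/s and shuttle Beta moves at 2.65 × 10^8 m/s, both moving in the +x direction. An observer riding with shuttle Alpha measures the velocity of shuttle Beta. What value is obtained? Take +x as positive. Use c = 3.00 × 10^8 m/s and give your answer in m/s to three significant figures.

+4.70 × 10^7 m/s

β_A = 0.843, β_B = 0.883 (dividing each by c = 3.00 × 10^8 m/s).
Transform to A's frame with the inverse velocity-addition law: u' = (u − v)/(1 − uv/c²), taking u = β_B and v = β_A.
u' = (0.883 − 0.843) / (1 − (0.843)(0.883)) = 0.0400/0.2551 = 0.1568.
u' = 0.1568 × 3.00 × 10^8 m/s.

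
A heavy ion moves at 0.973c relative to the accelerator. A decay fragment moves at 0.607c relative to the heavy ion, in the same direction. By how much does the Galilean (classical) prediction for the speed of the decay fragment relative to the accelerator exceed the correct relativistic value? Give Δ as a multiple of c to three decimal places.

Galilean: u_cl = 0.607 + 0.973 = 1.5800.
Relativistic: u_rel = (0.607 + 0.973) / (1 + 0.607·0.973) = 1.5800/1.5906 = 0.9933.
Δ = 1.5800 − 0.9933 = 0.5867.
(The classical prediction exceeds c; the relativistic result does not.)

Δ = 0.587c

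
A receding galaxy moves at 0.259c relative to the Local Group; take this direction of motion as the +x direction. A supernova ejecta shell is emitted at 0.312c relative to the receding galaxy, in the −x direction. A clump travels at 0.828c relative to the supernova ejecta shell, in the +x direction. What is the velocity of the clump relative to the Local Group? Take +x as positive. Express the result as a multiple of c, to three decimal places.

Apply u = (u' + v)/(1 + u'v/c²) successively, working outward toward the Local Group.
Start: velocity of the receding galaxy relative to the Local Group = 0.2590c.
Compose with the supernova ejecta shell (u' = -0.312 in the receding galaxy frame): u_1 = (-0.312 + 0.259) / (1 + (-0.312)·0.259) = -0.0530/0.9192 = -0.0577.
Compose with the clump (u' = 0.828 in the supernova ejecta shell frame): u_2 = (0.828 + (-0.058)) / (1 + 0.828·(-0.058)) = 0.7703/0.9523 = 0.8090.

+0.809c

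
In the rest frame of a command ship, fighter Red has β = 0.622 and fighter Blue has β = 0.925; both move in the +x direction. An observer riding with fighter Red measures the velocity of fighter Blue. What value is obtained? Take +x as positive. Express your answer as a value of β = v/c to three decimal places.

β = +0.714

β_A = 0.622, β_B = 0.925.
Transform to A's frame with the inverse velocity-addition law: u' = (u − v)/(1 − uv/c²), taking u = β_B and v = β_A.
u' = (0.925 − 0.622) / (1 − (0.622)(0.925)) = 0.3030/0.4247 = 0.7135.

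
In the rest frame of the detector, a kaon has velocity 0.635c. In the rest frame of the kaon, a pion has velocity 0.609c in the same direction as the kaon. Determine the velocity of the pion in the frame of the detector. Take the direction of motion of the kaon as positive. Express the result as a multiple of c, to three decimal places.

0.897c

With v = 0.635 and u' = 0.609 (in units of c),
u = (u' + v)/(1 + u'v/c²):
u = (0.609 + 0.635) / (1 + 0.609·0.635) = 1.2440/1.3867 = 0.8971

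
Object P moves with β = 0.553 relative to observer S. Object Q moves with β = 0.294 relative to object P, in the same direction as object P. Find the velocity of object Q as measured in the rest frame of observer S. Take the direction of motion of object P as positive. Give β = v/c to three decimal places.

β = 0.729

With v = 0.553 and u' = 0.294 (in units of c),
u = (u' + v)/(1 + u'v/c²):
u = (0.294 + 0.553) / (1 + 0.294·0.553) = 0.8470/1.1626 = 0.7286
(Galilean addition would give +0.847c.)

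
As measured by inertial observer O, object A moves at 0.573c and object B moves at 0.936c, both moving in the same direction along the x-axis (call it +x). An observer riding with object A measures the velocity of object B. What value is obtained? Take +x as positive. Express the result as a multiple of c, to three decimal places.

β_A = 0.573, β_B = 0.936.
Transform to A's frame with the inverse velocity-addition law: u' = (u − v)/(1 − uv/c²), taking u = β_B and v = β_A.
u' = (0.936 − 0.573) / (1 − (0.573)(0.936)) = 0.3630/0.4637 = 0.7829.

+0.783c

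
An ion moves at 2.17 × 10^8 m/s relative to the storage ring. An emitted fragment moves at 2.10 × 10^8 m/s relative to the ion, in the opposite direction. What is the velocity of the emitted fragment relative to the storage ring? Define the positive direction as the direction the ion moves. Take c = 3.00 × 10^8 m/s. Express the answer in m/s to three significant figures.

In units of c (dividing by 3.00 × 10^8 m/s): v = 0.723, u' = -0.700.
u = (u' + v)/(1 + u'v/c²):
u = (-0.700 + 0.723) / (1 + (-0.700)·0.723) = 0.0233/0.4937 = 0.0473
Converting back: u = 0.0473 × 3.00 × 10^8 m/s.

+1.42 × 10^7 m/s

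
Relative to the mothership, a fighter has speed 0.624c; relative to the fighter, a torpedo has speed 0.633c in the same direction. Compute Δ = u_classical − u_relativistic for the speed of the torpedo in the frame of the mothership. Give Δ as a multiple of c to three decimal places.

Δ = 0.356c

Galilean: u_cl = 0.633 + 0.624 = 1.2570.
Relativistic: u_rel = (0.633 + 0.624) / (1 + 0.633·0.624) = 1.2570/1.3950 = 0.9011.
Δ = 1.2570 − 0.9011 = 0.3559.
(The classical prediction exceeds c; the relativistic result does not.)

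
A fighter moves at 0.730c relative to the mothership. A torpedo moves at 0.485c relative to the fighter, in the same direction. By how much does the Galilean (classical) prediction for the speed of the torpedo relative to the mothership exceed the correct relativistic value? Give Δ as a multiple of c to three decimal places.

Δ = 0.318c

Galilean: u_cl = 0.485 + 0.730 = 1.2150.
Relativistic: u_rel = (0.485 + 0.730) / (1 + 0.485·0.730) = 1.2150/1.3540 = 0.8973.
Δ = 1.2150 − 0.8973 = 0.3177.
(The classical prediction exceeds c; the relativistic result does not.)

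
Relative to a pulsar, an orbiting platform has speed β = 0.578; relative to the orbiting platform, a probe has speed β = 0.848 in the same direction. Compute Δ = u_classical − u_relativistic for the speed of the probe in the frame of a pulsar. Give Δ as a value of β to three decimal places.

Δ = 0.469

Galilean: u_cl = 0.848 + 0.578 = 1.4260.
Relativistic: u_rel = (0.848 + 0.578) / (1 + 0.848·0.578) = 1.4260/1.4901 = 0.9570.
Δ = 1.4260 − 0.9570 = 0.4690.
(The classical prediction exceeds c; the relativistic result does not.)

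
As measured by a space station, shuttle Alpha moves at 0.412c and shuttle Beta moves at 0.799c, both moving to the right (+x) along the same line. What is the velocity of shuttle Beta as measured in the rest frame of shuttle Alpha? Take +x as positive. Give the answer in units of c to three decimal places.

β_A = 0.412, β_B = 0.799.
Transform to A's frame with the inverse velocity-addition law: u' = (u − v)/(1 − uv/c²), taking u = β_B and v = β_A.
u' = (0.799 − 0.412) / (1 − (0.412)(0.799)) = 0.3870/0.6708 = 0.5769.

+0.577c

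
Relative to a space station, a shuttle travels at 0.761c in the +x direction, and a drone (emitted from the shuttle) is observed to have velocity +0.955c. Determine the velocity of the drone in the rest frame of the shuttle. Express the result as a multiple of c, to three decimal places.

Invert the composition law: u' = (u − v)/(1 − uv/c²).
u' = (0.955 − 0.761) / (1 − (0.955)(0.761)) = 0.1940/0.2732 = 0.7100.

+0.710c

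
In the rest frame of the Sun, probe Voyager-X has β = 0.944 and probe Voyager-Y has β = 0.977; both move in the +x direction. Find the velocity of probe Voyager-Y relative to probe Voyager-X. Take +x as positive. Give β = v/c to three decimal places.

β_A = 0.944, β_B = 0.977.
Transform to A's frame with the inverse velocity-addition law: u' = (u − v)/(1 − uv/c²), taking u = β_B and v = β_A.
u' = (0.977 − 0.944) / (1 − (0.944)(0.977)) = 0.0330/0.0777 = 0.4246.

β = +0.425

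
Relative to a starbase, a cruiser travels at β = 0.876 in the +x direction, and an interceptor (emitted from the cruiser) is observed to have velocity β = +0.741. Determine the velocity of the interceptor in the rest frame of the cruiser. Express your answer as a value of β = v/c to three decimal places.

β = -0.385

Invert the composition law: u' = (u − v)/(1 − uv/c²).
u' = (0.741 − 0.876) / (1 − (0.741)(0.876)) = -0.1350/0.3509 = -0.3847.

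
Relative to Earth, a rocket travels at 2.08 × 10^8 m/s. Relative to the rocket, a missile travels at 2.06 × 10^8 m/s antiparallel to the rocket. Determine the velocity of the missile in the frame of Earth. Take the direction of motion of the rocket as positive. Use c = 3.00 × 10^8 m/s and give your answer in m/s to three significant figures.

+3.82 × 10^6 m/s

In units of c (dividing by 3.00 × 10^8 m/s): v = 0.693, u' = -0.687.
u = (u' + v)/(1 + u'v/c²):
u = (-0.687 + 0.693) / (1 + (-0.687)·0.693) = 0.0067/0.5239 = 0.0127
(Galilean addition would give +0.007c.)
Converting back: u = 0.0127 × 3.00 × 10^8 m/s.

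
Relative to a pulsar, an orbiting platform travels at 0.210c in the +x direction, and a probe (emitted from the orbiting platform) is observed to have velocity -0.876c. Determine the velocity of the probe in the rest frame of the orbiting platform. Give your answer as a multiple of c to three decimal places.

Invert the composition law: u' = (u − v)/(1 − uv/c²).
u' = (-0.876 − 0.210) / (1 − (-0.876)(0.210)) = -1.0860/1.1840 = -0.9173.

-0.917c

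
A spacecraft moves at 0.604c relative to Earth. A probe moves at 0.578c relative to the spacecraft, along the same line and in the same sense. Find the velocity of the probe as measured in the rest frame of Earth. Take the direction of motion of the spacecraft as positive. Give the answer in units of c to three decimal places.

0.876c

With v = 0.604 and u' = 0.578 (in units of c),
u = (u' + v)/(1 + u'v/c²):
u = (0.578 + 0.604) / (1 + 0.578·0.604) = 1.1820/1.3491 = 0.8761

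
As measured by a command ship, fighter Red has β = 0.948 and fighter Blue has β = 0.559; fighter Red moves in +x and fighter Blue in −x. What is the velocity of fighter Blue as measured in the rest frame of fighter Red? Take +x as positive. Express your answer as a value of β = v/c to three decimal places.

β = -0.985

β_A = 0.948, β_B = -0.559.
Transform to A's frame with the inverse velocity-addition law: u' = (u − v)/(1 − uv/c²), taking u = β_B and v = β_A.
u' = (-0.559 − 0.948) / (1 − (0.948)(-0.559)) = -1.5070/1.5299 = -0.9850.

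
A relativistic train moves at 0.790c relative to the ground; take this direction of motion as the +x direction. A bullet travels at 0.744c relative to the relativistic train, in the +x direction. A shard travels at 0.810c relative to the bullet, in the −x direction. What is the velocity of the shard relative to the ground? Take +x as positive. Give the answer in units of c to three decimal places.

+0.718c

Apply u = (u' + v)/(1 + u'v/c²) successively, working outward toward the ground.
Start: velocity of the relativistic train relative to the ground = 0.7900c.
Compose with the bullet (u' = 0.744 in the relativistic train frame): u_1 = (0.744 + 0.790) / (1 + 0.744·0.790) = 1.5340/1.5878 = 0.9661.
Compose with the shard (u' = -0.810 in the bullet frame): u_2 = (-0.810 + 0.966) / (1 + (-0.810)·0.966) = 0.1561/0.2174 = 0.7181.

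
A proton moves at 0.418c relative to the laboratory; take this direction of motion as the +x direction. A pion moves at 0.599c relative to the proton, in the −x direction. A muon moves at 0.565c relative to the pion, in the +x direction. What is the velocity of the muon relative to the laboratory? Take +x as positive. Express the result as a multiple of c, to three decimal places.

Apply u = (u' + v)/(1 + u'v/c²) successively, working outward toward the laboratory.
Start: velocity of the proton relative to the laboratory = 0.4180c.
Compose with the pion (u' = -0.599 in the proton frame): u_1 = (-0.599 + 0.418) / (1 + (-0.599)·0.418) = -0.1810/0.7496 = -0.2415.
Compose with the muon (u' = 0.565 in the pion frame): u_2 = (0.565 + (-0.241)) / (1 + 0.565·(-0.241)) = 0.3235/0.8636 = 0.3747.

+0.375c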